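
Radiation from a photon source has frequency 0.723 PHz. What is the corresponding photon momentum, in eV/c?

2.99 eV/c

Use h = 6.62607015e-34 J·s, c = 2.99792458e8 m/s, 1 eV = 1.602176634e-19 J.
First convert: f = 0.723 PHz = 7.23e14 Hz.
The photon relation is p = hf/c, giving p = 1.598e-27 kg·m/s.
Converting to eV/c: p = 2.990 eV/c ≈ 2.99 eV/c.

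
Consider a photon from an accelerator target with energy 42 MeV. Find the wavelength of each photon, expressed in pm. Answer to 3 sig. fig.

(h = 6.62607015 × 10^-34 J·s, c = 2.99792458 × 10^8 m/s, 1 eV = 1.602176634 × 10^-19 J.)
In SI units: E = 42 MeV = 6.7291 × 10^-12 J.
The photon relation is λ = hc/E, giving λ = 2.952 × 10^-14 m.
Converting to pm: λ = 0.02952 pm ≈ 0.0295 pm.

0.0295 pm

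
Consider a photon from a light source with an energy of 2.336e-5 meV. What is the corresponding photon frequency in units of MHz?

Convert to SI: E = 2.336e-5 meV = 3.7427e-27 J.
The photon relation is f = E/h, giving f = 5.648e6 Hz.
Converting to MHz: f = 5.648 MHz ≈ 5.65 MHz.

5.65 MHz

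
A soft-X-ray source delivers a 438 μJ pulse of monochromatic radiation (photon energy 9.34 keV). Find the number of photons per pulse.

Per-photon energy: E = 1.496 × 10^-15 J (from energy = 9.34 keV).
N = E_total / E_photon = 4.38 × 10^-4 J / 1.496 × 10^-15 J = 2.93 × 10^11.

2.93 × 10^11 photons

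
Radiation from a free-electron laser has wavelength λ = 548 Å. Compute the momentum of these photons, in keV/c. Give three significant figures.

Take h = 6.62607015 × 10^-34 J·s, c = 2.99792458 × 10^8 m/s, 1 eV = 1.602176634 × 10^-19 J.
First convert: λ = 548 Å = 5.48 × 10^-8 m.
Apply p = h/λ: p = 1.209 × 10^-26 kg·m/s.
Converting to keV/c: p = 0.02262 keV/c ≈ 0.0226 keV/c.

0.0226 keV/c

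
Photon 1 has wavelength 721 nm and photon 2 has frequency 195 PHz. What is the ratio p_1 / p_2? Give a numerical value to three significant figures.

p_1 = 9.190·10^-28 kg·m/s (from wavelength = 721 nm, via p = h/λ).
p_2 = 4.310·10^-25 kg·m/s (from frequency = 195 PHz, via p = hf/c).
Ratio = 9.190·10^-28 / 4.310·10^-25 = 2.13·10^-3.

2.13·10^-3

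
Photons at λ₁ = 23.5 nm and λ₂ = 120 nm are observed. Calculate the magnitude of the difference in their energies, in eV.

42.4 eV

Using E = hc/λ: E₁ = 8.453e-18 J, E₂ = 1.655e-18 J.
|ΔE| = |8.453e-18 − 1.655e-18| = 6.80e-18 J = 42.4 eV.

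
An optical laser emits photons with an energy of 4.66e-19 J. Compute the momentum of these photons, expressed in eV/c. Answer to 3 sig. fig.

2.91 eV/c

Apply p = E/c: p = 1.554e-27 kg·m/s.
Converting to eV/c: p = 2.909 eV/c ≈ 2.91 eV/c.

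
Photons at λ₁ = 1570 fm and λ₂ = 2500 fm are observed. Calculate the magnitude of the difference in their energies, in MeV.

Using E = hc/λ: E₁ = 1.2653e-13 J, E₂ = 7.9458e-14 J.
|ΔE| = |1.2653e-13 − 7.9458e-14| = 4.71e-14 J = 0.294 MeV.

0.294 MeV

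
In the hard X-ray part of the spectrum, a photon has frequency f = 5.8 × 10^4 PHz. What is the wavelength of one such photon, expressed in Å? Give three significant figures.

0.0517 Å

Take c = 2.99792458 × 10^8 m/s.
Convert to SI: f = 5.8 × 10^4 PHz = 5.8 × 10^19 Hz.
For a photon λ = c/f, so λ = 5.169 × 10^-12 m.
Converting to Å: λ = 0.05169 Å ≈ 0.0517 Å.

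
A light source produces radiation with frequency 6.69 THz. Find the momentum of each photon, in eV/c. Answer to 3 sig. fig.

Use h = 6.62607015·10^-34 J·s, c = 2.99792458·10^8 m/s, 1 eV = 1.602176634·10^-19 J.
Convert to SI: f = 6.69 THz = 6.69·10^12 Hz.
Since p = hf/c for a photon, p = 1.479·10^-29 kg·m/s.
Converting to eV/c: p = 0.02767 eV/c ≈ 0.0277 eV/c.

0.0277 eV/c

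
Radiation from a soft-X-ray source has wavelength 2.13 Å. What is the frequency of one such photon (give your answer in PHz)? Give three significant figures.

(c = 2.99792458e8 m/s.)
First convert: λ = 2.13 Å = 2.13e-10 m.
Since f = c/λ for a photon, f = 1.407e18 Hz.
Converting to PHz: f = 1407 PHz ≈ 1410 PHz.

1410 PHz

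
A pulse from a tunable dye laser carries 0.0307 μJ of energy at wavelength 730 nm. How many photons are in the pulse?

Per-photon energy: E = 2.721 × 10^-19 J (from wavelength = 730 nm).
N = E_total / E_photon = 3.07 × 10^-8 J / 2.721 × 10^-19 J = 1.13 × 10^11.

1.13 × 10^11 photons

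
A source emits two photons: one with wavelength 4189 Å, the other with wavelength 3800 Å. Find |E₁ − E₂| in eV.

0.303 eV

Using E = hc/λ: E₁ = 4.7421e-19 J, E₂ = 5.2275e-19 J.
|ΔE| = |4.7421e-19 − 5.2275e-19| = 4.85e-20 J = 0.303 eV.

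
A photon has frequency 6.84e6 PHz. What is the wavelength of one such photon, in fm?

43.8 fm

(c = 2.99792458e8 m/s.)
Convert to SI: f = 6.84e6 PHz = 6.84e21 Hz.
For a photon λ = c/f, so λ = 4.383e-14 m.
Converting to fm: λ = 43.83 fm ≈ 43.8 fm.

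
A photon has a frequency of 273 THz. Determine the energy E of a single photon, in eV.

1.13 eV

Take h = 6.62607015e-34 J·s, 1 eV = 1.602176634e-19 J.
Convert to SI: f = 273 THz = 2.73e14 Hz.
The photon relation is E = hf, giving E = 1.809e-19 J.
Converting to eV: E = 1.129 eV ≈ 1.13 eV.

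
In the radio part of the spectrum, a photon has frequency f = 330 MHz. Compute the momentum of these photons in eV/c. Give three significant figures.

Use h = 6.62607015e-34 J·s, c = 2.99792458e8 m/s, 1 eV = 1.602176634e-19 J.
First convert: f = 330 MHz = 3.3e8 Hz.
Since p = hf/c for a photon, p = 7.294e-34 kg·m/s.
Converting to eV/c: p = 1.365e-6 eV/c ≈ 1.36e-6 eV/c.

1.36e-6 eV/c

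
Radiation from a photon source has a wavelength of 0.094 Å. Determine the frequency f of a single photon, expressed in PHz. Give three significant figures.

Use c = 2.99792458e8 m/s.
In SI units: λ = 0.094 Å = 9.4e-12 m.
The photon relation is f = c/λ, giving f = 3.189e19 Hz.
Converting to PHz: f = 31890 PHz ≈ 3.19e4 PHz.

3.19e4 PHz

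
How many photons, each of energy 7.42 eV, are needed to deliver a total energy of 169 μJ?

Per-photon energy: E = 1.189 × 10^-18 J (from energy = 7.42 eV).
N = E_total / E_photon = 1.69 × 10^-4 J / 1.189 × 10^-18 J = 1.42 × 10^14.

1.42 × 10^14 photons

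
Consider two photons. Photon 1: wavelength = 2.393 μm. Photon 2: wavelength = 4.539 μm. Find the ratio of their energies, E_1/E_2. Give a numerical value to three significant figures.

1.90

E_1 = 8.301·10^-20 J (from wavelength = 2.393 μm, via E = hc/λ).
E_2 = 4.376·10^-20 J (from wavelength = 4.539 μm, via E = hc/λ).
Ratio = 8.301·10^-20 / 4.376·10^-20 = 1.90.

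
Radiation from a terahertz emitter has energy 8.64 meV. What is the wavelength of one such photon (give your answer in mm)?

0.144 mm

Use h = 6.62607015 × 10^-34 J·s, c = 2.99792458 × 10^8 m/s, 1 eV = 1.602176634 × 10^-19 J.
In SI units: E = 8.64 meV = 1.3843 × 10^-21 J.
Apply λ = hc/E: λ = 1.435 × 10^-4 m.
Converting to mm: λ = 0.1435 mm ≈ 0.144 mm.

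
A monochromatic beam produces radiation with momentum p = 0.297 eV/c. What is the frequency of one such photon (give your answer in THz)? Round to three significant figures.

In SI units: p = 0.297 eV/c = 1.5873 × 10^-28 kg·m/s.
Since f = pc/h for a photon, f = 7.181 × 10^13 Hz.
Converting to THz: f = 71.81 THz ≈ 71.8 THz.

71.8 THz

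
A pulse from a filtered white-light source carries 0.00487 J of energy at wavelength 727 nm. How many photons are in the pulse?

1.78e16 photons

Per-photon energy: E = 2.732e-19 J (from wavelength = 727 nm).
N = E_total / E_photon = 0.00487 J / 2.732e-19 J = 1.78e16.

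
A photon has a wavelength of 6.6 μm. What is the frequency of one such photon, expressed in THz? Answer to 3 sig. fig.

Use c = 2.99792458·10^8 m/s.
First convert: λ = 6.6 μm = 6.6·10^-6 m.
The photon relation is f = c/λ, giving f = 4.542·10^13 Hz.
Converting to THz: f = 45.42 THz ≈ 45.4 THz.

45.4 THz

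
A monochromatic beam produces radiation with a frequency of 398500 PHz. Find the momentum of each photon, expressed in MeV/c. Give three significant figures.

First convert: f = 398500 PHz = 3.985e20 Hz.
The photon relation is p = hf/c, giving p = 8.808e-22 kg·m/s.
Converting to MeV/c: p = 1.648 MeV/c ≈ 1.65 MeV/c.

1.65 MeV/c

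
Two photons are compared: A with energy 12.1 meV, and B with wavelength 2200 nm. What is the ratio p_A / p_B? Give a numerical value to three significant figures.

p_A = 6.467e-30 kg·m/s (from energy = 12.1 meV, via p = E/c).
p_B = 3.012e-28 kg·m/s (from wavelength = 2200 nm, via p = h/λ).
Ratio = 6.467e-30 / 3.012e-28 = 0.0215.

0.0215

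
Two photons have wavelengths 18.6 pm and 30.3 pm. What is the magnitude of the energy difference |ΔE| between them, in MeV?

0.0257 MeV

Using E = hc/λ: E₁ = 1.068 × 10^-14 J, E₂ = 6.556 × 10^-15 J.
|ΔE| = |1.068 × 10^-14 − 6.556 × 10^-15| = 4.12 × 10^-15 J = 0.0257 MeV.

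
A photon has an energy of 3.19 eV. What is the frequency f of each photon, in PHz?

0.771 PHz

Take h = 6.62607015·10^-34 J·s, 1 eV = 1.602176634·10^-19 J.
First convert: E = 3.19 eV = 5.1109·10^-19 J.
Since f = E/h for a photon, f = 7.713·10^14 Hz.
Converting to PHz: f = 0.7713 PHz ≈ 0.771 PHz.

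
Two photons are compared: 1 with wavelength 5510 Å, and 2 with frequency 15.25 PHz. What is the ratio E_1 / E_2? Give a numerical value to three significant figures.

0.0357

E_1 = 3.605 × 10^-19 J (from wavelength = 5510 Å, via E = hc/λ).
E_2 = 1.010 × 10^-17 J (from frequency = 15.25 PHz, via E = hf).
Ratio = 3.605 × 10^-19 / 1.010 × 10^-17 = 0.0357.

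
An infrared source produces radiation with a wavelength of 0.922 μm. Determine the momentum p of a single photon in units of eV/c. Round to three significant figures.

1.34 eV/c

First convert: λ = 0.922 μm = 9.22e-7 m.
Since p = h/λ for a photon, p = 7.187e-28 kg·m/s.
Converting to eV/c: p = 1.345 eV/c ≈ 1.34 eV/c.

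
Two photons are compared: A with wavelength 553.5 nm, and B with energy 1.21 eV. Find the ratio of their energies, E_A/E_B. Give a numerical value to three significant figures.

1.85

E_A = 3.589e-19 J (from wavelength = 553.5 nm, via E = hc/λ).
E_B = 1.939e-19 J (from energy = 1.21 eV, via E given directly).
Ratio = 3.589e-19 / 1.939e-19 = 1.85.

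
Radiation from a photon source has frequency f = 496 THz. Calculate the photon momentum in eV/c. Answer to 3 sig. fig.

2.05 eV/c

Convert to SI: f = 496 THz = 4.96 × 10^14 Hz.
Apply p = hf/c: p = 1.096 × 10^-27 kg·m/s.
Converting to eV/c: p = 2.051 eV/c ≈ 2.05 eV/c.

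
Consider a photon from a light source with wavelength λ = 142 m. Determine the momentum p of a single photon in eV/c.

For a photon p = h/λ, so p = 4.666 × 10^-36 kg·m/s.
Converting to eV/c: p = 8.731 × 10^-9 eV/c ≈ 8.73 × 10^-9 eV/c.

8.73 × 10^-9 eV/c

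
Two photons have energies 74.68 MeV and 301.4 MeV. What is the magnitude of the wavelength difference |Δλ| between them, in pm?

0.0125 pm

Using λ = hc/E: λ₁ = 1.6602 × 10^-14 m, λ₂ = 4.1136 × 10^-15 m.
|Δλ| = |1.6602 × 10^-14 − 4.1136 × 10^-15| = 1.25 × 10^-14 m = 0.0125 pm.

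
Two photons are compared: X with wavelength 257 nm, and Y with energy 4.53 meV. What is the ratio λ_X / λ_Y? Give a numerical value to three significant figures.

9.39e-4

λ_X = 2.570e-7 m (from wavelength = 257 nm, via λ given directly).
λ_Y = 2.737e-4 m (from energy = 4.53 meV, via λ = hc/E).
Ratio = 2.570e-7 / 2.737e-4 = 9.39e-4.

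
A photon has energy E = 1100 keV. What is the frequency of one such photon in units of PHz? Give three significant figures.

2.66·10^5 PHz

Convert to SI: E = 1100 keV = 1.7624·10^-13 J.
For a photon f = E/h, so f = 2.660·10^20 Hz.
Converting to PHz: f = 266000 PHz ≈ 2.66·10^5 PHz.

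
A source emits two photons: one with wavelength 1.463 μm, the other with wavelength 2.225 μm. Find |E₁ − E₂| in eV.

Using E = hc/λ: E₁ = 1.3578 × 10^-19 J, E₂ = 8.9278 × 10^-20 J.
|ΔE| = |1.3578 × 10^-19 − 8.9278 × 10^-20| = 4.65 × 10^-20 J = 0.290 eV.

0.290 eV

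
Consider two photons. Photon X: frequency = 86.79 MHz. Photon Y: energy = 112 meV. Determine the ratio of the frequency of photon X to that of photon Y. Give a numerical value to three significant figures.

3.20e-6

f_X = 8.679e7 Hz (from frequency = 86.79 MHz, via f given directly).
f_Y = 2.708e13 Hz (from energy = 112 meV, via f = E/h).
Ratio = 8.679e7 / 2.708e13 = 3.20e-6.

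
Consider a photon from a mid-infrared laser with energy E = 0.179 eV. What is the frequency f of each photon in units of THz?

Convert to SI: E = 0.179 eV = 2.8679e-20 J.
The photon relation is f = E/h, giving f = 4.328e13 Hz.
Converting to THz: f = 43.28 THz ≈ 43.3 THz.

43.3 THz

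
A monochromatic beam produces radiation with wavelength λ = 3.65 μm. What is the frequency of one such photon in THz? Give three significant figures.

Use c = 2.99792458 × 10^8 m/s.
In SI units: λ = 3.65 μm = 3.65 × 10^-6 m.
Since f = c/λ for a photon, f = 8.213 × 10^13 Hz.
Converting to THz: f = 82.13 THz ≈ 82.1 THz.

82.1 THz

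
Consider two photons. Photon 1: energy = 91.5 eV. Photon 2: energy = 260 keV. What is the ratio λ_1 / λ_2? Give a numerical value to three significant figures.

2840

λ_1 = 1.355·10^-8 m (from energy = 91.5 eV, via λ = hc/E).
λ_2 = 4.769·10^-12 m (from energy = 260 keV, via λ = hc/E).
Ratio = 1.355·10^-8 / 4.769·10^-12 = 2840.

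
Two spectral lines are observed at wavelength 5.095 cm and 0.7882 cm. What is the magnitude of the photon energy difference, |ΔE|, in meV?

Using E = hc/λ: E₁ = 3.8988e-24 J, E₂ = 2.5202e-23 J.
|ΔE| = |3.8988e-24 − 2.5202e-23| = 2.13e-23 J = 0.133 meV.

0.133 meV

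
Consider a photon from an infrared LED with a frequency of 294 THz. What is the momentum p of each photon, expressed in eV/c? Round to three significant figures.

1.22 eV/c

In SI units: f = 294 THz = 2.94e14 Hz.
Apply p = hf/c: p = 6.498e-28 kg·m/s.
Converting to eV/c: p = 1.216 eV/c ≈ 1.22 eV/c.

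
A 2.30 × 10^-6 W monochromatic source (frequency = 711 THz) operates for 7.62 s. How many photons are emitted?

Total energy: E_total = P·t = 2.30 × 10^-6 × 7.62 = 1.753 × 10^-5 J.
Per-photon energy: E = 4.711 × 10^-19 J.
N = E_total / E_photon = 3.72 × 10^13.

3.72 × 10^13 photons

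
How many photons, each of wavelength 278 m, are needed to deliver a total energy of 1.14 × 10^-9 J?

Per-photon energy: E = 7.145 × 10^-28 J (from wavelength = 278 m).
N = E_total / E_photon = 1.14 × 10^-9 J / 7.145 × 10^-28 J = 1.60 × 10^18.

1.60 × 10^18 photons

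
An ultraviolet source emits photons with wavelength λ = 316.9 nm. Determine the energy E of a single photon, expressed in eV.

Take h = 6.62607015e-34 J·s, c = 2.99792458e8 m/s, 1 eV = 1.602176634e-19 J.
Convert to SI: λ = 316.9 nm = 3.169e-7 m.
For a photon E = hc/λ, so E = 6.268e-19 J.
Converting to eV: E = 3.912 eV ≈ 3.91 eV.

3.91 eV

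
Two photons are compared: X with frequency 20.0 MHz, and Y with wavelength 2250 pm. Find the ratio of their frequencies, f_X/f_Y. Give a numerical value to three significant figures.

f_X = 2.000e7 Hz (from frequency = 20.0 MHz, via f given directly).
f_Y = 1.332e17 Hz (from wavelength = 2250 pm, via f = c/λ).
Ratio = 2.000e7 / 1.332e17 = 1.50e-10.

1.50e-10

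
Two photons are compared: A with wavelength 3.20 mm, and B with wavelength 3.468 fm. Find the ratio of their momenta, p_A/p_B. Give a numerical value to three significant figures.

p_A = 2.071·10^-31 kg·m/s (from wavelength = 3.20 mm, via p = h/λ).
p_B = 1.911·10^-19 kg·m/s (from wavelength = 3.468 fm, via p = h/λ).
Ratio = 2.071·10^-31 / 1.911·10^-19 = 1.08·10^-12.

1.08·10^-12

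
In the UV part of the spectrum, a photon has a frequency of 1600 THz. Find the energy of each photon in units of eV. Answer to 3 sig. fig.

6.62 eV

Take h = 6.62607015 × 10^-34 J·s, 1 eV = 1.602176634 × 10^-19 J.
Convert to SI: f = 1600 THz = 1.6 × 10^15 Hz.
For a photon E = hf, so E = 1.060 × 10^-18 J.
Converting to eV: E = 6.617 eV ≈ 6.62 eV.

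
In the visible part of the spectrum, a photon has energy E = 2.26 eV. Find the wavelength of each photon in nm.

First convert: E = 2.26 eV = 3.6209·10^-19 J.
Apply λ = hc/E: λ = 5.486·10^-7 m.
Converting to nm: λ = 548.6 nm ≈ 549 nm.

549 nm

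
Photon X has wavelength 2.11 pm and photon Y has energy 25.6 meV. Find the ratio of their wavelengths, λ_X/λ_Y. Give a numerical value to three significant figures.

4.36·10^-8

λ_X = 2.110·10^-12 m (from wavelength = 2.11 pm, via λ given directly).
λ_Y = 4.843·10^-5 m (from energy = 25.6 meV, via λ = hc/E).
Ratio = 2.110·10^-12 / 4.843·10^-5 = 4.36·10^-8.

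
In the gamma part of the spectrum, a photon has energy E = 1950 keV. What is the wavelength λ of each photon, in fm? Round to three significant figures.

Take h = 6.62607015·10^-34 J·s, c = 2.99792458·10^8 m/s, 1 eV = 1.602176634·10^-19 J.
Convert to SI: E = 1950 keV = 3.1242·10^-13 J.
Since λ = hc/E for a photon, λ = 6.358·10^-13 m.
Converting to fm: λ = 635.8 fm ≈ 636 fm.

636 fm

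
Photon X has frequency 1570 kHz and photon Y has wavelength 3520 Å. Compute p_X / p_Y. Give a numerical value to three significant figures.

1.84e-9

p_X = 3.470e-36 kg·m/s (from frequency = 1570 kHz, via p = hf/c).
p_Y = 1.882e-27 kg·m/s (from wavelength = 3520 Å, via p = h/λ).
Ratio = 3.470e-36 / 1.882e-27 = 1.84e-9.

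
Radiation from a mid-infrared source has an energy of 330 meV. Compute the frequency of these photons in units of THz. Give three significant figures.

79.8 THz

In SI units: E = 330 meV = 5.2872e-20 J.
For a photon f = E/h, so f = 7.979e13 Hz.
Converting to THz: f = 79.79 THz ≈ 79.8 THz.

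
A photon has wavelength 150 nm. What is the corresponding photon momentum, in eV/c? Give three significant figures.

8.27 eV/c

(h = 6.62607015e-34 J·s, c = 2.99792458e8 m/s, 1 eV = 1.602176634e-19 J.)
In SI units: λ = 150 nm = 1.5e-7 m.
For a photon p = h/λ, so p = 4.417e-27 kg·m/s.
Converting to eV/c: p = 8.266 eV/c ≈ 8.27 eV/c.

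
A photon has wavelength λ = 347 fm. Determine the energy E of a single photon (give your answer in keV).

3570 keV

In SI units: λ = 347 fm = 3.47·10^-13 m.
The photon relation is E = hc/λ, giving E = 5.725·10^-13 J.
Converting to keV: E = 3573 keV ≈ 3570 keV.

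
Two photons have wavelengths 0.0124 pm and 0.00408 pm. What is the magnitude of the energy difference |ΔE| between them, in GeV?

Using E = hc/λ: E₁ = 1.602e-11 J, E₂ = 4.869e-11 J.
|ΔE| = |1.602e-11 − 4.869e-11| = 3.27e-11 J = 0.204 GeV.

0.204 GeV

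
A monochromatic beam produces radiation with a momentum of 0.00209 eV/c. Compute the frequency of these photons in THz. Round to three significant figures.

0.505 THz

(h = 6.62607015·10^-34 J·s, c = 2.99792458·10^8 m/s, 1 eV = 1.602176634·10^-19 J.)
First convert: p = 0.00209 eV/c = 1.1170·10^-30 kg·m/s.
For a photon f = pc/h, so f = 5.054·10^11 Hz.
Converting to THz: f = 0.5054 THz ≈ 0.505 THz.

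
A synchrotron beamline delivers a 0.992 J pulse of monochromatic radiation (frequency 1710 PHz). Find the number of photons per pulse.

8.76e14 photons

Per-photon energy: E = 1.133e-15 J (from frequency = 1710 PHz).
N = E_total / E_photon = 0.992 J / 1.133e-15 J = 8.76e14.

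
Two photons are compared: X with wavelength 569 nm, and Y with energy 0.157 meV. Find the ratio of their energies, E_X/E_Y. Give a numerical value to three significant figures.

E_X = 3.491·10^-19 J (from wavelength = 569 nm, via E = hc/λ).
E_Y = 2.515·10^-23 J (from energy = 0.157 meV, via E given directly).
Ratio = 3.491·10^-19 / 2.515·10^-23 = 1.39·10^4.

1.39·10^4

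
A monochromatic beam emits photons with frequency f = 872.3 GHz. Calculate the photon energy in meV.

3.61 meV

In SI units: f = 872.3 GHz = 8.723 × 10^11 Hz.
Since E = hf for a photon, E = 5.780 × 10^-22 J.
Converting to meV: E = 3.608 meV ≈ 3.61 meV.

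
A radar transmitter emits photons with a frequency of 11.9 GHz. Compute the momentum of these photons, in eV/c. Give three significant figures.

Convert to SI: f = 11.9 GHz = 1.19e10 Hz.
For a photon p = hf/c, so p = 2.630e-32 kg·m/s.
Converting to eV/c: p = 4.921e-5 eV/c ≈ 4.92e-5 eV/c.

4.92e-5 eV/c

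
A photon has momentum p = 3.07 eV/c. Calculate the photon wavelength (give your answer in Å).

(h = 6.62607015 × 10^-34 J·s, c = 2.99792458 × 10^8 m/s, 1 eV = 1.602176634 × 10^-19 J.)
Convert to SI: p = 3.07 eV/c = 1.6407 × 10^-27 kg·m/s.
Apply λ = h/p: λ = 4.039 × 10^-7 m.
Converting to Å: λ = 4039 Å ≈ 4040 Å.

4040 Å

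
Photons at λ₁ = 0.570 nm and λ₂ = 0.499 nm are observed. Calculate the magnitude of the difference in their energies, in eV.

Using E = hc/λ: E₁ = 3.485 × 10^-16 J, E₂ = 3.981 × 10^-16 J.
|ΔE| = |3.485 × 10^-16 − 3.981 × 10^-16| = 4.96 × 10^-17 J = 309 eV.

309 eV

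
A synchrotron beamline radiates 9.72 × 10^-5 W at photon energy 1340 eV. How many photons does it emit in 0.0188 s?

Total energy: E_total = P·t = 9.72 × 10^-5 × 0.0188 = 1.827 × 10^-6 J.
Per-photon energy: E = 2.147 × 10^-16 J.
N = E_total / E_photon = 8.51 × 10^9.

8.51 × 10^9 photons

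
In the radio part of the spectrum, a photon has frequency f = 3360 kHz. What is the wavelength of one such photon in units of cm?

(c = 2.99792458e8 m/s.)
Convert to SI: f = 3360 kHz = 3.360e6 Hz.
For a photon λ = c/f, so λ = 89.22 m.
Converting to cm: λ = 8922 cm ≈ 8920 cm.

8920 cm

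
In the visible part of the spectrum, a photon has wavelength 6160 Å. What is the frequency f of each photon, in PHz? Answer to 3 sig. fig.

Convert to SI: λ = 6160 Å = 6.16 × 10^-7 m.
Since f = c/λ for a photon, f = 4.867 × 10^14 Hz.
Converting to PHz: f = 0.4867 PHz ≈ 0.487 PHz.

0.487 PHz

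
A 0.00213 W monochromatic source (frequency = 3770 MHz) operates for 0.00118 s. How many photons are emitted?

1.01e18 photons

Total energy: E_total = P·t = 0.00213 × 0.00118 = 2.513e-6 J.
Per-photon energy: E = 2.498e-24 J.
N = E_total / E_photon = 1.01e18.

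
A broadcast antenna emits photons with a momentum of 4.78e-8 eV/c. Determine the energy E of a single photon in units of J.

(c = 2.99792458e8 m/s, 1 eV = 1.602176634e-19 J.)
First convert: p = 4.78e-8 eV/c = 2.5546e-35 kg·m/s.
The photon relation is E = pc, giving E = 7.658e-27 J.
So E ≈ 7.66e-27 J.

7.66e-27 J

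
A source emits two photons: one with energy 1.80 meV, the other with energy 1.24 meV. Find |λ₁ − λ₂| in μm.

311 μm

Using λ = hc/E: λ₁ = 6.888e-4 m, λ₂ = 9.999e-4 m.
|Δλ| = |6.888e-4 − 9.999e-4| = 3.11e-4 m = 311 μm.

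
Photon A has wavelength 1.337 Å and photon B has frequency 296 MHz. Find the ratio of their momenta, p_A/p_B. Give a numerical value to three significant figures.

7.58·10^9

p_A = 4.956·10^-24 kg·m/s (from wavelength = 1.337 Å, via p = h/λ).
p_B = 6.542·10^-34 kg·m/s (from frequency = 296 MHz, via p = hf/c).
Ratio = 4.956·10^-24 / 6.542·10^-34 = 7.58·10^9.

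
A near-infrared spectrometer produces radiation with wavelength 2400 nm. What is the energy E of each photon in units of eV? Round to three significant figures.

Take h = 6.62607015e-34 J·s, c = 2.99792458e8 m/s, 1 eV = 1.602176634e-19 J.
First convert: λ = 2400 nm = 2.4e-6 m.
The photon relation is E = hc/λ, giving E = 8.277e-20 J.
Converting to eV: E = 0.5166 eV ≈ 0.517 eV.

0.517 eV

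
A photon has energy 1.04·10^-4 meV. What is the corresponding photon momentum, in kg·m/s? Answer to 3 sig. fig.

Use c = 2.99792458·10^8 m/s, 1 eV = 1.602176634·10^-19 J.
Convert to SI: E = 1.04·10^-4 meV = 1.6663·10^-26 J.
The photon relation is p = E/c, giving p = 5.558·10^-35 kg·m/s.
So p ≈ 5.56·10^-35 kg·m/s.

5.56·10^-35 kg·m/s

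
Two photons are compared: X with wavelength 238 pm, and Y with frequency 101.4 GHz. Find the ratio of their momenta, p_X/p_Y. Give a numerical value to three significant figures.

1.24e7

p_X = 2.784e-24 kg·m/s (from wavelength = 238 pm, via p = h/λ).
p_Y = 2.241e-31 kg·m/s (from frequency = 101.4 GHz, via p = hf/c).
Ratio = 2.784e-24 / 2.241e-31 = 1.24e7.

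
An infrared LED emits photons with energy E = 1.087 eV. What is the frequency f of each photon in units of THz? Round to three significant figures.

Convert to SI: E = 1.087 eV = 1.7416e-19 J.
Since f = E/h for a photon, f = 2.628e14 Hz.
Converting to THz: f = 262.8 THz ≈ 263 THz.

263 THz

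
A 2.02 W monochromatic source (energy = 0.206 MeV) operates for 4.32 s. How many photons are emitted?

Total energy: E_total = P·t = 2.02 × 4.32 = 8.726 J.
Per-photon energy: E = 3.300e-14 J.
N = E_total / E_photon = 2.64e14.

2.64e14 photons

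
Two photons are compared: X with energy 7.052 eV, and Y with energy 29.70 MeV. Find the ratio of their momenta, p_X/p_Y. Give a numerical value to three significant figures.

2.37e-7

p_X = 3.769e-27 kg·m/s (from energy = 7.052 eV, via p = E/c).
p_Y = 1.587e-20 kg·m/s (from energy = 29.70 MeV, via p = E/c).
Ratio = 3.769e-27 / 1.587e-20 = 2.37e-7.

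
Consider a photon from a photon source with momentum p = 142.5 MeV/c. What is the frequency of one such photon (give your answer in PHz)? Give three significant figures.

3.45e7 PHz

First convert: p = 142.5 MeV/c = 7.6156e-20 kg·m/s.
Since f = pc/h for a photon, f = 3.446e22 Hz.
Converting to PHz: f = 3.446e7 PHz ≈ 3.45e7 PHz.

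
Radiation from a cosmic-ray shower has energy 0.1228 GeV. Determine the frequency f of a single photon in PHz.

Use h = 6.62607015 × 10^-34 J·s, 1 eV = 1.602176634 × 10^-19 J.
Convert to SI: E = 0.1228 GeV = 1.9675 × 10^-11 J.
The photon relation is f = E/h, giving f = 2.969 × 10^22 Hz.
Converting to PHz: f = 2.969 × 10^7 PHz ≈ 2.97 × 10^7 PHz.

2.97 × 10^7 PHz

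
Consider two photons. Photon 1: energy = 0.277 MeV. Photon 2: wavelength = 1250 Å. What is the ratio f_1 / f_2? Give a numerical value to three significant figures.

2.79 × 10^4

f_1 = 6.698 × 10^19 Hz (from energy = 0.277 MeV, via f = E/h).
f_2 = 2.398 × 10^15 Hz (from wavelength = 1250 Å, via f = c/λ).
Ratio = 6.698 × 10^19 / 2.398 × 10^15 = 2.79 × 10^4.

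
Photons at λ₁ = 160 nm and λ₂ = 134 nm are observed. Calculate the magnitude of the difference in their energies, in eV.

Using E = hc/λ: E₁ = 1.242e-18 J, E₂ = 1.482e-18 J.
|ΔE| = |1.242e-18 − 1.482e-18| = 2.41e-19 J = 1.50 eV.

1.50 eV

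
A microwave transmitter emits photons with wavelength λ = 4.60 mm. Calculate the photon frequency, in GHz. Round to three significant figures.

Convert to SI: λ = 4.60 mm = 0.00460 m.
For a photon f = c/λ, so f = 6.517 × 10^10 Hz.
Converting to GHz: f = 65.17 GHz ≈ 65.2 GHz.

65.2 GHz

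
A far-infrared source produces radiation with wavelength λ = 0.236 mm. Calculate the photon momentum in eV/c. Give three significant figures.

Convert to SI: λ = 0.236 mm = 2.36e-4 m.
Apply p = h/λ: p = 2.808e-30 kg·m/s.
Converting to eV/c: p = 0.005254 eV/c ≈ 5.25e-3 eV/c.

5.25e-3 eV/c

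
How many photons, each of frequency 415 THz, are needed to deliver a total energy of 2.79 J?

1.01 × 10^19 photons

Per-photon energy: E = 2.750 × 10^-19 J (from frequency = 415 THz).
N = E_total / E_photon = 2.79 J / 2.750 × 10^-19 J = 1.01 × 10^19.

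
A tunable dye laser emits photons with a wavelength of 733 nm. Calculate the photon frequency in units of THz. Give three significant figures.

409 THz

Take c = 2.99792458e8 m/s.
First convert: λ = 733 nm = 7.33e-7 m.
Apply f = c/λ: f = 4.090e14 Hz.
Converting to THz: f = 409.0 THz ≈ 409 THz.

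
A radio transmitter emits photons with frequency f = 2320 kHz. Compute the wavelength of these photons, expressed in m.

129 m

In SI units: f = 2320 kHz = 2.32·10^6 Hz.
For a photon λ = c/f, so λ = 129.2 m.
So λ ≈ 129 m.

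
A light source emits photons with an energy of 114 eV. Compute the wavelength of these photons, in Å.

Take h = 6.62607015 × 10^-34 J·s, c = 2.99792458 × 10^8 m/s, 1 eV = 1.602176634 × 10^-19 J.
First convert: E = 114 eV = 1.8265 × 10^-17 J.
Apply λ = hc/E: λ = 1.088 × 10^-8 m.
Converting to Å: λ = 108.8 Å ≈ 109 Å.

109 Å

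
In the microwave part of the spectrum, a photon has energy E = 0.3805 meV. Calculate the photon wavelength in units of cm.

0.326 cm

In SI units: E = 0.3805 meV = 6.0963·10^-23 J.
For a photon λ = hc/E, so λ = 0.003258 m.
Converting to cm: λ = 0.3258 cm ≈ 0.326 cm.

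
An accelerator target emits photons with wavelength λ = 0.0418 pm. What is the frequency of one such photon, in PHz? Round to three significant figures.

(c = 2.99792458·10^8 m/s.)
Convert to SI: λ = 0.0418 pm = 4.18·10^-14 m.
For a photon f = c/λ, so f = 7.172·10^21 Hz.
Converting to PHz: f = 7.172·10^6 PHz ≈ 7.17·10^6 PHz.

7.17·10^6 PHz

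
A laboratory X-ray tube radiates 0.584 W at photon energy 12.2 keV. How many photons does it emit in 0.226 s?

Total energy: E_total = P·t = 0.584 × 0.226 = 0.1320 J.
Per-photon energy: E = 1.955·10^-15 J.
N = E_total / E_photon = 6.75·10^13.

6.75·10^13 photons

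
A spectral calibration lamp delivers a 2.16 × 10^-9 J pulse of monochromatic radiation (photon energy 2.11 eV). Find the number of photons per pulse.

6.39 × 10^9 photons

Per-photon energy: E = 3.381 × 10^-19 J (from energy = 2.11 eV).
N = E_total / E_photon = 2.16 × 10^-9 J / 3.381 × 10^-19 J = 6.39 × 10^9.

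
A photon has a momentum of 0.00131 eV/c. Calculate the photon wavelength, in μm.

946 μm

Take h = 6.62607015 × 10^-34 J·s, c = 2.99792458 × 10^8 m/s, 1 eV = 1.602176634 × 10^-19 J.
First convert: p = 0.00131 eV/c = 7.0010 × 10^-31 kg·m/s.
For a photon λ = h/p, so λ = 9.464 × 10^-4 m.
Converting to μm: λ = 946.4 μm ≈ 946 μm.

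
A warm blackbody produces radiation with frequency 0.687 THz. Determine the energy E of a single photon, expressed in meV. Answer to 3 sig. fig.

In SI units: f = 0.687 THz = 6.87 × 10^11 Hz.
For a photon E = hf, so E = 4.552 × 10^-22 J.
Converting to meV: E = 2.841 meV ≈ 2.84 meV.

2.84 meV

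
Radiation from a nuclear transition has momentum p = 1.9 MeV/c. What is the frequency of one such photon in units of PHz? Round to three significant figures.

4.59 × 10^5 PHz

Convert to SI: p = 1.9 MeV/c = 1.0154 × 10^-21 kg·m/s.
Since f = pc/h for a photon, f = 4.594 × 10^20 Hz.
Converting to PHz: f = 459400 PHz ≈ 4.59 × 10^5 PHz.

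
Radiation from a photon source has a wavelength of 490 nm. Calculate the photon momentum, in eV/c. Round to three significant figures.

2.53 eV/c

(h = 6.62607015·10^-34 J·s, c = 2.99792458·10^8 m/s, 1 eV = 1.602176634·10^-19 J.)
First convert: λ = 490 nm = 4.9·10^-7 m.
The photon relation is p = h/λ, giving p = 1.352·10^-27 kg·m/s.
Converting to eV/c: p = 2.530 eV/c ≈ 2.53 eV/c.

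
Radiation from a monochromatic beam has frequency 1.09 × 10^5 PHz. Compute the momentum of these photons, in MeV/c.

Convert to SI: f = 1.09 × 10^5 PHz = 1.09 × 10^20 Hz.
Since p = hf/c for a photon, p = 2.409 × 10^-22 kg·m/s.
Converting to MeV/c: p = 0.4508 MeV/c ≈ 0.451 MeV/c.

0.451 MeV/c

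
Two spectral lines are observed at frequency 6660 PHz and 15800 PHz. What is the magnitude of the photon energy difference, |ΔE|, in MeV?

0.0378 MeV

Using E = hf: E₁ = 4.413 × 10^-15 J, E₂ = 1.047 × 10^-14 J.
|ΔE| = |4.413 × 10^-15 − 1.047 × 10^-14| = 6.06 × 10^-15 J = 0.0378 MeV.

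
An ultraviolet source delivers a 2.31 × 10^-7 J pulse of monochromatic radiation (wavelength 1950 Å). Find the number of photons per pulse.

2.27 × 10^11 photons

Per-photon energy: E = 1.019 × 10^-18 J (from wavelength = 1950 Å).
N = E_total / E_photon = 2.31 × 10^-7 J / 1.019 × 10^-18 J = 2.27 × 10^11.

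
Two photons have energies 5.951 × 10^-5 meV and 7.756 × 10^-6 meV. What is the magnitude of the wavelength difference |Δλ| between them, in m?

139 m

Using λ = hc/E: λ₁ = 20.834 m, λ₂ = 159.86 m.
|Δλ| = |20.834 − 159.86| = 139 m.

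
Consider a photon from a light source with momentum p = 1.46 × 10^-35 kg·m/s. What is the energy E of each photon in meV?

For a photon E = pc, so E = 4.377 × 10^-27 J.
Converting to meV: E = 2.732 × 10^-5 meV ≈ 2.73 × 10^-5 meV.

2.73 × 10^-5 meV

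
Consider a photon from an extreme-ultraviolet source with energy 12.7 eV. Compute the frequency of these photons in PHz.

(h = 6.62607015e-34 J·s, 1 eV = 1.602176634e-19 J.)
In SI units: E = 12.7 eV = 2.0348e-18 J.
The photon relation is f = E/h, giving f = 3.071e15 Hz.
Converting to PHz: f = 3.071 PHz ≈ 3.07 PHz.

3.07 PHz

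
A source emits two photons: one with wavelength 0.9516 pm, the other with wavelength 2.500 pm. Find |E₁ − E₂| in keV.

807 keV

Using E = hc/λ: E₁ = 2.0875e-13 J, E₂ = 7.9458e-14 J.
|ΔE| = |2.0875e-13 − 7.9458e-14| = 1.29e-13 J = 807 keV.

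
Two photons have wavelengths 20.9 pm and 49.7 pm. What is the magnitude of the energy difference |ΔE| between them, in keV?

Using E = hc/λ: E₁ = 9.505 × 10^-15 J, E₂ = 3.997 × 10^-15 J.
|ΔE| = |9.505 × 10^-15 − 3.997 × 10^-15| = 5.51 × 10^-15 J = 34.4 keV.

34.4 keV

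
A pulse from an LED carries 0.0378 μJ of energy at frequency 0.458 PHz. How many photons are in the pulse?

Per-photon energy: E = 3.035e-19 J (from frequency = 0.458 PHz).
N = E_total / E_photon = 3.78e-8 J / 3.035e-19 J = 1.25e11.

1.25e11 photons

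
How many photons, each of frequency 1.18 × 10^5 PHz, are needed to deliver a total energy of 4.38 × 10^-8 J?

5.60 × 10^5 photons

Per-photon energy: E = 7.819 × 10^-14 J (from frequency = 1.18 × 10^5 PHz).
N = E_total / E_photon = 4.38 × 10^-8 J / 7.819 × 10^-14 J = 5.60 × 10^5.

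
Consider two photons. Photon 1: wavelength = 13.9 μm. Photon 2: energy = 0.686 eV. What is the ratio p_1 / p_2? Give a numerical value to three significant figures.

0.130

p_1 = 4.767 × 10^-29 kg·m/s (from wavelength = 13.9 μm, via p = h/λ).
p_2 = 3.666 × 10^-28 kg·m/s (from energy = 0.686 eV, via p = E/c).
Ratio = 4.767 × 10^-29 / 3.666 × 10^-28 = 0.130.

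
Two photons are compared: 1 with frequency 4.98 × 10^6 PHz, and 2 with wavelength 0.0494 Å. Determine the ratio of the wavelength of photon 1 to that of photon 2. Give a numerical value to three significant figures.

λ_1 = 6.020 × 10^-14 m (from frequency = 4.98 × 10^6 PHz, via λ = c/f).
λ_2 = 4.940 × 10^-12 m (from wavelength = 0.0494 Å, via λ given directly).
Ratio = 6.020 × 10^-14 / 4.940 × 10^-12 = 0.0122.

0.0122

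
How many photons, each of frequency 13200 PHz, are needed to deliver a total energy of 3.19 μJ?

3.65 × 10^8 photons

Per-photon energy: E = 8.746 × 10^-15 J (from frequency = 13200 PHz).
N = E_total / E_photon = 3.19 × 10^-6 J / 8.746 × 10^-15 J = 3.65 × 10^8.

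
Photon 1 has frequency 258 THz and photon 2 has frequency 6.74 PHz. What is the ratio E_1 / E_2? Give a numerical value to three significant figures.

E_1 = 1.710e-19 J (from frequency = 258 THz, via E = hf).
E_2 = 4.466e-18 J (from frequency = 6.74 PHz, via E = hf).
Ratio = 1.710e-19 / 4.466e-18 = 0.0383.

0.0383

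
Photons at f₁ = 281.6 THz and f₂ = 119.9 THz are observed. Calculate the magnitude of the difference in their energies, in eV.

Using E = hf: E₁ = 1.8659e-19 J, E₂ = 7.9447e-20 J.
|ΔE| = |1.8659e-19 − 7.9447e-20| = 1.07e-19 J = 0.669 eV.

0.669 eV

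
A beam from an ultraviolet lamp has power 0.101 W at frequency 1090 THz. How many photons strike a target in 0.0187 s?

2.62e15 photons

Total energy: E_total = P·t = 0.101 × 0.0187 = 0.001889 J.
Per-photon energy: E = 7.222e-19 J.
N = E_total / E_photon = 2.62e15.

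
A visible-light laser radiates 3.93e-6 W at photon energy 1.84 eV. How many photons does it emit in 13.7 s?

Total energy: E_total = P·t = 3.93e-6 × 13.7 = 5.384e-5 J.
Per-photon energy: E = 2.948e-19 J.
N = E_total / E_photon = 1.83e14.

1.83e14 photons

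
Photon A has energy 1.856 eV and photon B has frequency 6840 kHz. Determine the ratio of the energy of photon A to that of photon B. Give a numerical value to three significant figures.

E_A = 2.974 × 10^-19 J (from energy = 1.856 eV, via E given directly).
E_B = 4.532 × 10^-27 J (from frequency = 6840 kHz, via E = hf).
Ratio = 2.974 × 10^-19 / 4.532 × 10^-27 = 6.56 × 10^7.

6.56 × 10^7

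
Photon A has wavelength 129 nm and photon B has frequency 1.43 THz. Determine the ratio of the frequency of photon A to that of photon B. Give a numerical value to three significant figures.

1630

f_A = 2.324 × 10^15 Hz (from wavelength = 129 nm, via f = c/λ).
f_B = 1.430 × 10^12 Hz (from frequency = 1.43 THz, via f given directly).
Ratio = 2.324 × 10^15 / 1.430 × 10^12 = 1630.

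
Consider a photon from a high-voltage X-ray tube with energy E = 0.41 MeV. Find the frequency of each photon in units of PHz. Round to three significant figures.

9.91e4 PHz

First convert: E = 0.41 MeV = 6.5689e-14 J.
For a photon f = E/h, so f = 9.914e19 Hz.
Converting to PHz: f = 99140 PHz ≈ 9.91e4 PHz.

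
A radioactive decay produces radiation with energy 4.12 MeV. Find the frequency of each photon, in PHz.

9.96e5 PHz

In SI units: E = 4.12 MeV = 6.6010e-13 J.
The photon relation is f = E/h, giving f = 9.962e20 Hz.
Converting to PHz: f = 996200 PHz ≈ 9.96e5 PHz.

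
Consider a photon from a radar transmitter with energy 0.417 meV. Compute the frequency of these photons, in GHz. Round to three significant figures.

Convert to SI: E = 0.417 meV = 6.6811e-23 J.
Since f = E/h for a photon, f = 1.008e11 Hz.
Converting to GHz: f = 100.8 GHz ≈ 101 GHz.

101 GHz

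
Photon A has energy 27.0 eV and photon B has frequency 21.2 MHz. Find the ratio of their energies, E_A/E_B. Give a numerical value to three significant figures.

E_A = 4.326 × 10^-18 J (from energy = 27.0 eV, via E given directly).
E_B = 1.405 × 10^-26 J (from frequency = 21.2 MHz, via E = hf).
Ratio = 4.326 × 10^-18 / 1.405 × 10^-26 = 3.08 × 10^8.

3.08 × 10^8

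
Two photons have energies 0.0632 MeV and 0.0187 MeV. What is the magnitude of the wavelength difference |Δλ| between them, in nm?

0.0467 nm

Using λ = hc/E: λ₁ = 1.962 × 10^-11 m, λ₂ = 6.630 × 10^-11 m.
|Δλ| = |1.962 × 10^-11 − 6.630 × 10^-11| = 4.67 × 10^-11 m = 0.0467 nm.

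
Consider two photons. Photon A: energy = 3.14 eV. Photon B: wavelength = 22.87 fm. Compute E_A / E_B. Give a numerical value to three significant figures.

5.79 × 10^-8

E_A = 5.031 × 10^-19 J (from energy = 3.14 eV, via E given directly).
E_B = 8.686 × 10^-12 J (from wavelength = 22.87 fm, via E = hc/λ).
Ratio = 5.031 × 10^-19 / 8.686 × 10^-12 = 5.79 × 10^-8.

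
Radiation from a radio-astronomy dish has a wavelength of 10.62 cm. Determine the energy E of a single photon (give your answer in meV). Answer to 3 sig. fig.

0.0117 meV

(h = 6.62607015 × 10^-34 J·s, c = 2.99792458 × 10^8 m/s, 1 eV = 1.602176634 × 10^-19 J.)
Convert to SI: λ = 10.62 cm = 0.1062 m.
The photon relation is E = hc/λ, giving E = 1.870 × 10^-24 J.
Converting to meV: E = 0.01167 meV ≈ 0.0117 meV.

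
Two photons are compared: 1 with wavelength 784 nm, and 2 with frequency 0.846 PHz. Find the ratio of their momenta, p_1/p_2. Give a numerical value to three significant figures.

p_1 = 8.452e-28 kg·m/s (from wavelength = 784 nm, via p = h/λ).
p_2 = 1.870e-27 kg·m/s (from frequency = 0.846 PHz, via p = hf/c).
Ratio = 8.452e-28 / 1.870e-27 = 0.452.

0.452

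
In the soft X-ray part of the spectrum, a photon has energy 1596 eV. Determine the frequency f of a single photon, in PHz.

Take h = 6.62607015 × 10^-34 J·s, 1 eV = 1.602176634 × 10^-19 J.
First convert: E = 1596 eV = 2.5571 × 10^-16 J.
Apply f = E/h: f = 3.859 × 10^17 Hz.
Converting to PHz: f = 385.9 PHz ≈ 386 PHz.

386 PHz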